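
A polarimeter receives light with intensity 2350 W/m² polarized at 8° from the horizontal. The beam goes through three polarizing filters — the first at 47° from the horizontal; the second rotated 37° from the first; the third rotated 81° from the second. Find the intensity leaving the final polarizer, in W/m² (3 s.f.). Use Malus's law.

I ≈ 22.2 W/m²

By Malus's law, I₁ = 2350 W/m² · cos²(39°) = 1419 W/m².
I₂ = I₁ · cos²(37°) = 1419 · 0.6378 = 905.3 W/m².
I₃ = I₂ · cos²(81°) = 905.3 · 0.02447 = 22.15 W/m².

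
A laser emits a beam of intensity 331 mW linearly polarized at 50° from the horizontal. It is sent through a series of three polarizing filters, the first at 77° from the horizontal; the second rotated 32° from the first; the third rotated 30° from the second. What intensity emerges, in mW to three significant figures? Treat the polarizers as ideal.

I₁ = 331 mW · cos²(27°) = 262.8 mW.
I₂ = I₁ · cos²(32°) = 262.8 · 0.7192 = 189 mW.
I₃ = I₂ · cos²(30°) = 189 · 0.75 = 141.7 mW.

I ≈ 142 mW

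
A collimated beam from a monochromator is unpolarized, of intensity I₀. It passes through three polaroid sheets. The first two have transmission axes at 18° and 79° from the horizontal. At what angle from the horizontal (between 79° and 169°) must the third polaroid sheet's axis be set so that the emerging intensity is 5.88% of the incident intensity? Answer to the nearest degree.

θ ≈ 124°

Unpolarized light through the first polarizer → I₁ = ½ I₀, now polarized at 18°.
I₂ = I₁ cos²(79° − 18°) = 0.5 I₀ · cos²(61°) = 0.1175 I₀.
Need I₃/I₀ = 0.0588, so cos²(θ − 79°) = 0.0588 / 0.1175 = 0.5003.
θ − 79° = arccos(√0.5003) = 45.0°, giving θ ≈ 79 + 45.0 = 124.0°.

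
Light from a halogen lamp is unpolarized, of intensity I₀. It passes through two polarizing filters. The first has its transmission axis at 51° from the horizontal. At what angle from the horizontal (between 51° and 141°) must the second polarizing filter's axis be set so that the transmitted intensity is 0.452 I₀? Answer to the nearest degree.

θ ≈ 69°

Unpolarized light through the first polarizer → I₁ = ½ I₀, now polarized at 51°.
Need I₂/I₀ = 0.452, so cos²(θ − 51°) = 0.452 / 0.5 = 0.904.
θ − 51° = arccos(√0.904) = 18.0°, giving θ ≈ 51 + 18.0 = 69.0°.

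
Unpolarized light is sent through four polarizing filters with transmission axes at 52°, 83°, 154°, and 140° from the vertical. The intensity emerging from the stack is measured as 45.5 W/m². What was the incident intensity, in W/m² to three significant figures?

Unpolarized light through the first polarizer → I₁ = ½ I₀, now polarized at 52°.
I₂ = I₁ cos²(83° − 52°) = 0.5 I₀ · cos²(31°) = 0.3674 I₀.
I₃ = I₂ cos²(154° − 83°) = 0.3674 I₀ · cos²(71°) = 0.03894 I₀.
I₄ = I₃ cos²(140° − 154°) = 0.03894 I₀ · cos²(14°) = 0.03666 I₀.
So 45.5 W/m² = 0.03666 I₀, giving I₀ = 45.5/0.03666 = 1241 W/m².

I₀ ≈ 1240 W/m²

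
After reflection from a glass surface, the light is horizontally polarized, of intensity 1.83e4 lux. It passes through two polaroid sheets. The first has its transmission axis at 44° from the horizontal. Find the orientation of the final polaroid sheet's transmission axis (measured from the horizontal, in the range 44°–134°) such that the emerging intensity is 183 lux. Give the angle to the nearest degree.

I₁ = I₀ cos²(44° − 0°) = I₀ cos²(44°) = 0.5174 I₀.
Target fraction: 183 / 1.83e4 lux = 0.01 of I₀.
Need I₂/I₀ = 0.01, so cos²(θ − 44°) = 0.01 / 0.5174 = 0.01933.
θ − 44° = arccos(√0.01933) = 82.0°, giving θ ≈ 44 + 82.0 = 126.0°.

θ ≈ 126°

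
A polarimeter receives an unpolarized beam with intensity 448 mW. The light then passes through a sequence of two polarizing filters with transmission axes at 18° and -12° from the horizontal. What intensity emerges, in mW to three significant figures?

Unpolarized light through the first polarizer → I₁ = 448 mW/2 = 224 mW, polarized at 18°.
I₂ = I₁ · cos²(30°) = 224 · 0.75 = 168 mW.

I ≈ 168 mW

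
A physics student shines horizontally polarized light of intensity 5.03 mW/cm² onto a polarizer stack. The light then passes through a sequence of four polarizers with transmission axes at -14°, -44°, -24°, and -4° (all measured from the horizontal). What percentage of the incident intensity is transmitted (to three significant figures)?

≈ 55.1%

I₁ = 5.03 mW/cm² · cos²(14°) = 4.736 mW/cm².
I₂ = I₁ · cos²(30°) = 4.736 · 0.75 = 3.552 mW/cm².
I₃ = I₂ · cos²(20°) = 3.552 · 0.883 = 3.136 mW/cm².
I₄ = I₃ · cos²(20°) = 3.136 · 0.883 = 2.769 mW/cm².
That is 55.06% of the incident intensity.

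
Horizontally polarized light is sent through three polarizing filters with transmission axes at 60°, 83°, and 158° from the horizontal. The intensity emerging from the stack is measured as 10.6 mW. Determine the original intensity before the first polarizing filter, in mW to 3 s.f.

I₀ ≈ 747 mW

I₁ = I₀ cos²(60° − 0°) = I₀ cos²(60°) = 0.25 I₀.
I₂ = I₁ cos²(83° − 60°) = 0.25 I₀ · cos²(23°) = 0.2118 I₀.
I₃ = I₂ cos²(158° − 83°) = 0.2118 I₀ · cos²(75°) = 0.01419 I₀.
So 10.6 mW = 0.01419 I₀, giving I₀ = 10.6/0.01419 = 747 mW.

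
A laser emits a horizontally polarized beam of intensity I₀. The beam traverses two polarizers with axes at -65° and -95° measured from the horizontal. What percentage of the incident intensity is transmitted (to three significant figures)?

I₁ = I₀ cos²(-65° − 0°) = I₀ cos²(65°) = 0.1786 I₀.
I₂ = I₁ cos²(-95° + 65°) = 0.1786 I₀ · cos²(30°) = 0.134 I₀.
That is 13.4% of the incident intensity.

≈ 13.4%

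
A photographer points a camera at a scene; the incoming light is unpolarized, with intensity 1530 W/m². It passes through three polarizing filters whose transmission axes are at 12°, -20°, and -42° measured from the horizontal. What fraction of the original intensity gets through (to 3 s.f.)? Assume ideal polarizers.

I/I₀ ≈ 0.309

Unpolarized light through the first polarizer → I₁ = 1530 W/m²/2 = 765 W/m², polarized at 12°.
I₂ = I₁ · cos²(32°) = 765 · 0.7192 = 550.2 W/m².
I₃ = I₂ · cos²(22°) = 550.2 · 0.8597 = 473 W/m².
Transmitted fraction = 0.3091.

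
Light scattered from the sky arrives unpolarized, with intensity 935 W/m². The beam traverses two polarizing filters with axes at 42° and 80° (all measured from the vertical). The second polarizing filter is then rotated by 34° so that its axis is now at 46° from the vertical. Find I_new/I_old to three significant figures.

Before rotation:
Unpolarized light through the first polarizer → I₁ = ½ I₀, now polarized at 42°.
I₂ = I₁ cos²(80° − 42°) = 0.5 I₀ · cos²(38°) = 0.3105 I₀.
After rotation:
Unpolarized light through the first polarizer → I₁ = ½ I₀, now polarized at 42°.
I₂ = I₁ cos²(46° − 42°) = 0.5 I₀ · cos²(4°) = 0.4976 I₀.
Ratio = 0.4976 / 0.3105 = 1.603.

I_new/I_old ≈ 1.60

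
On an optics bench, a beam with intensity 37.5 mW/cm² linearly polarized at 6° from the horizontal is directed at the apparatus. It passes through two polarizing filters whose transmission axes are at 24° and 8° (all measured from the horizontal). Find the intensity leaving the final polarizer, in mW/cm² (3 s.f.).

I ≈ 31.3 mW/cm²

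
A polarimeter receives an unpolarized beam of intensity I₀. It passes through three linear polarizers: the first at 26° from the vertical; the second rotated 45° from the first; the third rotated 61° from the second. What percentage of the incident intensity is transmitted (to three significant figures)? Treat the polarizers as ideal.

≈ 5.88%

Unpolarized light through the first polarizer → I₁ = ½ I₀, now polarized at 26°.
I₂ = I₁ cos²(45°) = 0.5 · 0.5 I₀ = 0.25 I₀.
I₃ = I₂ cos²(61°) = 0.25 · 0.235 I₀ = 0.05876 I₀.
That is 5.876% of the incident intensity.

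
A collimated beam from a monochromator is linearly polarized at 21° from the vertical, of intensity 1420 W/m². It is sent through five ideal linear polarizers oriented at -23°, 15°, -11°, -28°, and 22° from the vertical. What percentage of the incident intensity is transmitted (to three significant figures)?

By Malus's law, I₁ = 1420 W/m² · cos²(44°) = 734.8 W/m².
I₂ = I₁ · cos²(38°) = 734.8 · 0.621 = 456.3 W/m².
I₃ = I₂ · cos²(26°) = 456.3 · 0.8078 = 368.6 W/m².
I₄ = I₃ · cos²(17°) = 368.6 · 0.9145 = 337.1 W/m².
I₅ = I₄ · cos²(50°) = 337.1 · 0.4132 = 139.3 W/m².
That is 9.808% of the incident intensity.

≈ 9.81%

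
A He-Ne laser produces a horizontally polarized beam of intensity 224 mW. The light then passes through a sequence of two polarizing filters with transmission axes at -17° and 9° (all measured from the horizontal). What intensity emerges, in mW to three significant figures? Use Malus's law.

I ≈ 165 mW

By Malus's law, I₁ = 224 mW · cos²(17°) = 204.9 mW.
I₂ = I₁ · cos²(26°) = 204.9 · 0.8078 = 165.5 mW.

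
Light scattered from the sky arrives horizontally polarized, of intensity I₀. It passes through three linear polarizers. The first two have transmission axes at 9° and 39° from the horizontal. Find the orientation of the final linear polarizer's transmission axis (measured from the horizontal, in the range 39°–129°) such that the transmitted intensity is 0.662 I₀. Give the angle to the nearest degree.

I₁ = I₀ cos²(9° − 0°) = I₀ cos²(9°) = 0.9755 I₀.
I₂ = I₁ cos²(39° − 9°) = 0.9755 I₀ · cos²(30°) = 0.7316 I₀.
Need I₃/I₀ = 0.662, so cos²(θ − 39°) = 0.662 / 0.7316 = 0.9048.
θ − 39° = arccos(√0.9048) = 18.0°, giving θ ≈ 39 + 18.0 = 57.0°.

θ ≈ 57°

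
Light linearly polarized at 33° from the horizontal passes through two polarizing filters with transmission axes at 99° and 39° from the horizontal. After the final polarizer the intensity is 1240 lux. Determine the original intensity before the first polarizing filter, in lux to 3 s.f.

I₁ = I₀ cos²(99° − 33°) = I₀ cos²(66°) = 0.1654 I₀.
I₂ = I₁ cos²(39° − 99°) = 0.1654 I₀ · cos²(60°) = 0.04136 I₀.
So 1240 lux = 0.04136 I₀, giving I₀ = 1240/0.04136 = 2.998e+04 lux.

I₀ ≈ 3.00e4 lux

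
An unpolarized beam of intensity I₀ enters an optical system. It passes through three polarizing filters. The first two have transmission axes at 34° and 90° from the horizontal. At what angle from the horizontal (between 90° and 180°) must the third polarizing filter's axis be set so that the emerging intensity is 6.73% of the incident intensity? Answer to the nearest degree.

Unpolarized light through the first polarizer → I₁ = ½ I₀, now polarized at 34°.
I₂ = I₁ cos²(90° − 34°) = 0.5 I₀ · cos²(56°) = 0.1563 I₀.
Need I₃/I₀ = 0.0673, so cos²(θ − 90°) = 0.0673 / 0.1563 = 0.4304.
θ − 90° = arccos(√0.4304) = 49.0°, giving θ ≈ 90 + 49.0 = 139.0°.

θ ≈ 139°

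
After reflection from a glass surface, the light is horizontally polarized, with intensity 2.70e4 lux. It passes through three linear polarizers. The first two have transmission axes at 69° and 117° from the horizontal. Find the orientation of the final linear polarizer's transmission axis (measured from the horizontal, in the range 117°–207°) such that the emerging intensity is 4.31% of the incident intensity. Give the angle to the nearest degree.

θ ≈ 147°

I₁ = I₀ cos²(69° − 0°) = I₀ cos²(69°) = 0.1284 I₀.
I₂ = I₁ cos²(117° − 69°) = 0.1284 I₀ · cos²(48°) = 0.0575 I₀.
Need I₃/I₀ = 0.0431, so cos²(θ − 117°) = 0.0431 / 0.0575 = 0.7495.
θ − 117° = arccos(√0.7495) = 30.0°, giving θ ≈ 117 + 30.0 = 147.0°.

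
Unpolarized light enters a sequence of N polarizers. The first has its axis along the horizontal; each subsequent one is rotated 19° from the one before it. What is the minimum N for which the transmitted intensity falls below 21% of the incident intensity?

First polarizer halves the unpolarized light: factor 1/2.
Each further stage multiplies by cos²(19°) = 0.894.
After N polarizers: T = 0.5·0.894^(N−1). Require T < 0.21 ⇒ N−1 > ln(0.21/0.5)/ln(0.894) = 7.74, so N−1 ≥ 8 and N = 9.
Check: N=9 gives T = 0.204 < 0.21; N=8 gives T = 0.2282.

N = 9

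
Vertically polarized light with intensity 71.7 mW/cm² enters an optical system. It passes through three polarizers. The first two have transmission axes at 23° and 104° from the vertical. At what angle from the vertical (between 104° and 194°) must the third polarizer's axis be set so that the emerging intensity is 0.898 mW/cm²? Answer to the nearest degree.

θ ≈ 143°

By Malus's law, I₁ = I₀ cos²(23° − 0°) = I₀ cos²(23°) = 0.8473 I₀.
I₂ = I₁ cos²(104° − 23°) = 0.8473 I₀ · cos²(81°) = 0.02074 I₀.
Target fraction: 0.898 / 71.7 mW/cm² = 0.01252 of I₀.
Need I₃/I₀ = 0.01252, so cos²(θ − 104°) = 0.01252 / 0.02074 = 0.604.
θ − 104° = arccos(√0.604) = 39.0°, giving θ ≈ 104 + 39.0 = 143.0°.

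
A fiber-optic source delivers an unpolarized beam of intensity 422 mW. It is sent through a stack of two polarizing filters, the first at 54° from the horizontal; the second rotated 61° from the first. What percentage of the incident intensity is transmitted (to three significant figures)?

≈ 11.8%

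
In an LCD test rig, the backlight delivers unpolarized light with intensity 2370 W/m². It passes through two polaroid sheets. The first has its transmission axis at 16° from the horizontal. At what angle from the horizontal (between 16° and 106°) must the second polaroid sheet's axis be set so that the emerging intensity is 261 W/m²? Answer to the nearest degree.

θ ≈ 78°

Unpolarized light through the first polarizer → I₁ = ½ I₀, now polarized at 16°.
Target fraction: 261 / 2370 W/m² = 0.1101 of I₀.
Need I₂/I₀ = 0.1101, so cos²(θ − 16°) = 0.1101 / 0.5 = 0.2203.
θ − 16° = arccos(√0.2203) = 62.0°, giving θ ≈ 16 + 62.0 = 78.0°.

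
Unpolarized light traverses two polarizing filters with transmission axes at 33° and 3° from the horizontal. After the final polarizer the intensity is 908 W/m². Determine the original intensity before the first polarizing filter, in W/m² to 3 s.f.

Unpolarized light through the first polarizer → I₁ = ½ I₀, now polarized at 33°.
I₂ = I₁ cos²(3° − 33°) = 0.5 I₀ · cos²(30°) = 0.375 I₀.
So 908 W/m² = 0.375 I₀, giving I₀ = 908/0.375 = 2421 W/m².

I₀ ≈ 2420 W/m²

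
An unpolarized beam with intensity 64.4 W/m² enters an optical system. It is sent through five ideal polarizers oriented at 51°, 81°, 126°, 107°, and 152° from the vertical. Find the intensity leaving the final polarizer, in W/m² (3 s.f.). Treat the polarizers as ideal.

Unpolarized light through the first polarizer → I₁ = 64.4 W/m²/2 = 32.2 W/m², polarized at 51°.
I₂ = I₁ · cos²(30°) = 32.2 · 0.75 = 24.15 W/m².
I₃ = I₂ · cos²(45°) = 24.15 · 0.5 = 12.08 W/m².
I₄ = I₃ · cos²(19°) = 12.08 · 0.894 = 10.8 W/m².
I₅ = I₄ · cos²(45°) = 10.8 · 0.5 = 5.398 W/m².

I ≈ 5.40 W/m²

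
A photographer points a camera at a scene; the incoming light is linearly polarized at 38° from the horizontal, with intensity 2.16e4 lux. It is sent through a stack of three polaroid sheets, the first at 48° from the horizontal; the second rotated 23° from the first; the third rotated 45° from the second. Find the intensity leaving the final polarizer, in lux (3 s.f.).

I ≈ 8880 lux

I₁ = 2.16e4 lux · cos²(10°) = 2.095e+04 lux.
I₂ = I₁ · cos²(23°) = 2.095e+04 · 0.8473 = 1.775e+04 lux.
I₃ = I₂ · cos²(45°) = 1.775e+04 · 0.5 = 8875 lux.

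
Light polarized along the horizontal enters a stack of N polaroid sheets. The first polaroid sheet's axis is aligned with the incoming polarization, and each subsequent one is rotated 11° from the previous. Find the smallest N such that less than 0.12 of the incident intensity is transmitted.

N = 59

First polarizer is aligned with the polarization: full transmission.
Each further stage multiplies by cos²(11°) = 0.9636.
After N polarizers: T = 0.9636^(N−1). Require T < 0.12 ⇒ N−1 > ln(0.12)/ln(0.9636) = 57.17, so N−1 ≥ 58 and N = 59.
Check: N=59 gives T = 0.1164 < 0.12; N=58 gives T = 0.1208.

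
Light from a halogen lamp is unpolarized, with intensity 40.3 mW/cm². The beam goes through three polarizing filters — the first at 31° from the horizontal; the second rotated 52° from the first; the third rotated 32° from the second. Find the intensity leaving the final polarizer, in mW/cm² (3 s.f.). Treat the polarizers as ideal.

I ≈ 5.49 mW/cm²

Unpolarized light through the first polarizer → I₁ = 40.3 mW/cm²/2 = 20.15 mW/cm², polarized at 31°.
I₂ = I₁ · cos²(52°) = 20.15 · 0.379 = 7.638 mW/cm².
I₃ = I₂ · cos²(32°) = 7.638 · 0.7192 = 5.493 mW/cm².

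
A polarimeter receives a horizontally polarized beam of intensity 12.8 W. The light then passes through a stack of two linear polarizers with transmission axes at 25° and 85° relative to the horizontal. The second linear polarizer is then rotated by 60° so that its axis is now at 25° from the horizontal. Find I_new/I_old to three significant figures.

Before rotation:
I₁ = I₀ cos²(25° − 0°) = I₀ cos²(25°) = 0.8214 I₀.
I₂ = I₁ cos²(85° − 25°) = 0.8214 I₀ · cos²(60°) = 0.2053 I₀.
After rotation:
I₁ = I₀ cos²(25° − 0°) = I₀ cos²(25°) = 0.8214 I₀.
I₂ = I₁ cos²(25° − 25°) = 0.8214 I₀ · cos²(0°) = 0.8214 I₀.
Ratio = 0.8214 / 0.2053 = 4.

I_new/I_old ≈ 4.00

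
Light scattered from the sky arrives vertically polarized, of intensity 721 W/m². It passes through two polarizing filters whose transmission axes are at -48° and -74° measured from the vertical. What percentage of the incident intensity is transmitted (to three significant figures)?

≈ 36.2%

I₁ = 721 W/m² · cos²(48°) = 322.8 W/m².
I₂ = I₁ · cos²(26°) = 322.8 · 0.8078 = 260.8 W/m².
That is 36.17% of the incident intensity.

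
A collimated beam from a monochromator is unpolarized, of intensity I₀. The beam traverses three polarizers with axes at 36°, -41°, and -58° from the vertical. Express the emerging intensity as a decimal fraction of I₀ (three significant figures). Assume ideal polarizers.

≈ 0.0231 I₀

Unpolarized light through the first polarizer → I₁ = ½ I₀, now polarized at 36°.
I₂ = I₁ cos²(-41° − 36°) = 0.5 I₀ · cos²(77°) = 0.0253 I₀.
I₃ = I₂ cos²(-58° + 41°) = 0.0253 I₀ · cos²(17°) = 0.02314 I₀.
Transmitted fraction = 0.02314.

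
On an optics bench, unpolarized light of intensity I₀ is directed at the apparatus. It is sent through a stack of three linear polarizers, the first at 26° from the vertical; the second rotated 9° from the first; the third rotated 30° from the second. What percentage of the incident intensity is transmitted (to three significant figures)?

Unpolarized light through the first polarizer → I₁ = ½ I₀, now polarized at 26°.
I₂ = I₁ cos²(9°) = 0.5 · 0.9755 I₀ = 0.4878 I₀.
I₃ = I₂ cos²(30°) = 0.4878 · 0.75 I₀ = 0.3658 I₀.
That is 36.58% of the incident intensity.

≈ 36.6%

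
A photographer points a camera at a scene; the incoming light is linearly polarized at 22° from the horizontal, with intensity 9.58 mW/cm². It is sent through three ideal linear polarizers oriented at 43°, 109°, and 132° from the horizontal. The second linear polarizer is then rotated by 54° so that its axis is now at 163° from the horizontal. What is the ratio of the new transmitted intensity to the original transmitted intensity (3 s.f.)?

Before rotation:
By Malus's law, I₁ = I₀ cos²(43° − 22°) = I₀ cos²(21°) = 0.8716 I₀.
I₂ = I₁ cos²(109° − 43°) = 0.8716 I₀ · cos²(66°) = 0.1442 I₀.
I₃ = I₂ cos²(132° − 109°) = 0.1442 I₀ · cos²(23°) = 0.1222 I₀.
After rotation:
I₁ = I₀ cos²(43° − 22°) = I₀ cos²(21°) = 0.8716 I₀.
Angle between axes 1 and 2: 60°. I₂ = 0.8716 I₀ · cos²(60°) = 0.2179 I₀.
I₃ = I₂ cos²(132° − 163°) = 0.2179 I₀ · cos²(31°) = 0.1601 I₀.
Ratio = 0.1601 / 0.1222 = 1.31.

I_new/I_old ≈ 1.31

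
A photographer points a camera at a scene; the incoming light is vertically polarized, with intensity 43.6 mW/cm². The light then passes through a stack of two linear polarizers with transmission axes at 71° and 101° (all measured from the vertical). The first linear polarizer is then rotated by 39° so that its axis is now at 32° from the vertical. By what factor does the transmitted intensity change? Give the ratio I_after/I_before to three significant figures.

Before rotation:
I₁ = I₀ cos²(71° − 0°) = I₀ cos²(71°) = 0.106 I₀.
I₂ = I₁ cos²(101° − 71°) = 0.106 I₀ · cos²(30°) = 0.0795 I₀.
After rotation:
I₁ = I₀ cos²(32° − 0°) = I₀ cos²(32°) = 0.7192 I₀.
I₂ = I₁ cos²(101° − 32°) = 0.7192 I₀ · cos²(69°) = 0.09236 I₀.
Ratio = 0.09236 / 0.0795 = 1.162.

I_new/I_old ≈ 1.16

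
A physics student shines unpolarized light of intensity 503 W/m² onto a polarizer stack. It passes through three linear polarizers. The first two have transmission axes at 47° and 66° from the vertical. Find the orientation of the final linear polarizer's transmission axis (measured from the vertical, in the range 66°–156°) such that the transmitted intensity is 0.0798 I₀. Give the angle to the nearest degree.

θ ≈ 131°

Unpolarized light through the first polarizer → I₁ = ½ I₀, now polarized at 47°.
I₂ = I₁ cos²(66° − 47°) = 0.5 I₀ · cos²(19°) = 0.447 I₀.
Need I₃/I₀ = 0.0798, so cos²(θ − 66°) = 0.0798 / 0.447 = 0.1785.
θ − 66° = arccos(√0.1785) = 65.0°, giving θ ≈ 66 + 65.0 = 131.0°.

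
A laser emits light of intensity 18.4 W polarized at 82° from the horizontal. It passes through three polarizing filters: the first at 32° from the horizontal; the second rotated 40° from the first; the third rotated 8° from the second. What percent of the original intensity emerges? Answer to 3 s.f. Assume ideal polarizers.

≈ 23.8%

I₁ = 18.4 W · cos²(50°) = 7.602 W.
I₂ = I₁ · cos²(40°) = 7.602 · 0.5868 = 4.461 W.
I₃ = I₂ · cos²(8°) = 4.461 · 0.9806 = 4.375 W.
That is 23.78% of the incident intensity.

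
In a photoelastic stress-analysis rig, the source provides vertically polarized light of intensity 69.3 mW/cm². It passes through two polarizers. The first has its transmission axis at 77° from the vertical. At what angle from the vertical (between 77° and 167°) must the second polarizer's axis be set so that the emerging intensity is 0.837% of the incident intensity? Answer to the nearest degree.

θ ≈ 143°

By Malus's law, I₁ = I₀ cos²(77° − 0°) = I₀ cos²(77°) = 0.0506 I₀.
Need I₂/I₀ = 0.00837, so cos²(θ − 77°) = 0.00837 / 0.0506 = 0.1654.
θ − 77° = arccos(√0.1654) = 66.0°, giving θ ≈ 77 + 66.0 = 143.0°.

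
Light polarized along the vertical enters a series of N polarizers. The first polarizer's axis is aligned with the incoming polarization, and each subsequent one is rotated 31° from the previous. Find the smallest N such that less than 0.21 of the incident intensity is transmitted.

First polarizer is aligned with the polarization: full transmission.
Each further stage multiplies by cos²(31°) = 0.7347.
After N polarizers: T = 0.7347^(N−1). Require T < 0.21 ⇒ N−1 > ln(0.21)/ln(0.7347) = 5.06, so N−1 ≥ 6 and N = 7.
Check: N=7 gives T = 0.1573 < 0.21; N=6 gives T = 0.2141.

N = 7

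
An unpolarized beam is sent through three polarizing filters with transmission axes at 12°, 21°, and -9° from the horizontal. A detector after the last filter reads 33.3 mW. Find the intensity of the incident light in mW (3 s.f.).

Unpolarized light through the first polarizer → I₁ = ½ I₀, now polarized at 12°.
I₂ = I₁ cos²(21° − 12°) = 0.5 I₀ · cos²(9°) = 0.4878 I₀.
I₃ = I₂ cos²(-9° − 21°) = 0.4878 I₀ · cos²(30°) = 0.3658 I₀.
So 33.3 mW = 0.3658 I₀, giving I₀ = 33.3/0.3658 = 91.03 mW.

I₀ ≈ 91.0 mW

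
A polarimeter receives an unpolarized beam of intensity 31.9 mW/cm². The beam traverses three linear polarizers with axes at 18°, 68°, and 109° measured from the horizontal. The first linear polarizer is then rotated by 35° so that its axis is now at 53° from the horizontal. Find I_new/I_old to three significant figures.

I_new/I_old ≈ 2.26

Before rotation:
Unpolarized light through the first polarizer → I₁ = ½ I₀, now polarized at 18°.
I₂ = I₁ cos²(68° − 18°) = 0.5 I₀ · cos²(50°) = 0.2066 I₀.
I₃ = I₂ cos²(109° − 68°) = 0.2066 I₀ · cos²(41°) = 0.1177 I₀.
After rotation:
Unpolarized light through the first polarizer → I₁ = ½ I₀, now polarized at 53°.
I₂ = I₁ cos²(68° − 53°) = 0.5 I₀ · cos²(15°) = 0.4665 I₀.
I₃ = I₂ cos²(109° − 68°) = 0.4665 I₀ · cos²(41°) = 0.2657 I₀.
Ratio = 0.2657 / 0.1177 = 2.258.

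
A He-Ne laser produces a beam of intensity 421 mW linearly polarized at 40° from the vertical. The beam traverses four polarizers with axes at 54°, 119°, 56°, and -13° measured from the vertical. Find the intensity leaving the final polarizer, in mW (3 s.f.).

I₁ = 421 mW · cos²(14°) = 396.4 mW.
I₂ = I₁ · cos²(65°) = 396.4 · 0.1786 = 70.79 mW.
I₃ = I₂ · cos²(63°) = 70.79 · 0.2061 = 14.59 mW.
I₄ = I₃ · cos²(69°) = 14.59 · 0.1284 = 1.874 mW.

I ≈ 1.87 mW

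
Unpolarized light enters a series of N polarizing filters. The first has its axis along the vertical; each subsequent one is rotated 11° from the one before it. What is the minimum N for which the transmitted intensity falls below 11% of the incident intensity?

N = 42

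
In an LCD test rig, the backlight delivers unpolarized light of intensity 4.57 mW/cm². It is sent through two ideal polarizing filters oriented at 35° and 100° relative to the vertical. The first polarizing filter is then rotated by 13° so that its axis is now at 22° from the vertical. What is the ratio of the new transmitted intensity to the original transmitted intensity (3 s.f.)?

I_new/I_old ≈ 0.242

Before rotation:
Unpolarized light through the first polarizer → I₁ = ½ I₀, now polarized at 35°.
I₂ = I₁ cos²(100° − 35°) = 0.5 I₀ · cos²(65°) = 0.0893 I₀.
After rotation:
Unpolarized light through the first polarizer → I₁ = ½ I₀, now polarized at 22°.
I₂ = I₁ cos²(100° − 22°) = 0.5 I₀ · cos²(78°) = 0.02161 I₀.
Ratio = 0.02161 / 0.0893 = 0.242.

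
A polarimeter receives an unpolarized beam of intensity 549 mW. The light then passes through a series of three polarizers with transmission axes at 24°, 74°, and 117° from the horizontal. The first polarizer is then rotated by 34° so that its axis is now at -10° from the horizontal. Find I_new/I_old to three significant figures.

I_new/I_old ≈ 0.0264

Before rotation:
Unpolarized light through the first polarizer → I₁ = ½ I₀, now polarized at 24°.
I₂ = I₁ cos²(74° − 24°) = 0.5 I₀ · cos²(50°) = 0.2066 I₀.
I₃ = I₂ cos²(117° − 74°) = 0.2066 I₀ · cos²(43°) = 0.1105 I₀.
After rotation:
Unpolarized light through the first polarizer → I₁ = ½ I₀, now polarized at -10°.
I₂ = I₁ cos²(74° + 10°) = 0.5 I₀ · cos²(84°) = 0.005463 I₀.
I₃ = I₂ cos²(117° − 74°) = 0.005463 I₀ · cos²(43°) = 0.002922 I₀.
Ratio = 0.002922 / 0.1105 = 0.02644.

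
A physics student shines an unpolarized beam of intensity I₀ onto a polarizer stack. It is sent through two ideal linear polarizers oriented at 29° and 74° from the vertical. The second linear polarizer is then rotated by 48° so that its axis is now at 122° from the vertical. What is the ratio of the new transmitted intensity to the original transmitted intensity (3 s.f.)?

I_new/I_old ≈ 0.00548

Before rotation:
Unpolarized light through the first polarizer → I₁ = ½ I₀, now polarized at 29°.
I₂ = I₁ cos²(74° − 29°) = 0.5 I₀ · cos²(45°) = 0.25 I₀.
After rotation:
Unpolarized light through the first polarizer → I₁ = ½ I₀, now polarized at 29°.
Angle between axes 1 and 2: 87°. I₂ = 0.5 I₀ · cos²(87°) = 0.00137 I₀.
Ratio = 0.00137 / 0.25 = 0.005478.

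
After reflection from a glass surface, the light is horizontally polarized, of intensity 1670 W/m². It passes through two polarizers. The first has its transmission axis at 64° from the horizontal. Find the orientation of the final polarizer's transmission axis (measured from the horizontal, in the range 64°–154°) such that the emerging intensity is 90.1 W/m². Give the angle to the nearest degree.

By Malus's law, I₁ = I₀ cos²(64° − 0°) = I₀ cos²(64°) = 0.1922 I₀.
Target fraction: 90.1 / 1670 W/m² = 0.05395 of I₀.
Need I₂/I₀ = 0.05395, so cos²(θ − 64°) = 0.05395 / 0.1922 = 0.2808.
θ − 64° = arccos(√0.2808) = 58.0°, giving θ ≈ 64 + 58.0 = 122.0°.

θ ≈ 122°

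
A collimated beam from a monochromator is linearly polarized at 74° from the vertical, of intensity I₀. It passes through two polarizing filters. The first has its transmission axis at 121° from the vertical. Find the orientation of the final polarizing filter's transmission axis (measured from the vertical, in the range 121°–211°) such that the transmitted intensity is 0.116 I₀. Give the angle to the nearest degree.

By Malus's law, I₁ = I₀ cos²(121° − 74°) = I₀ cos²(47°) = 0.4651 I₀.
Need I₂/I₀ = 0.116, so cos²(θ − 121°) = 0.116 / 0.4651 = 0.2494.
θ − 121° = arccos(√0.2494) = 60.0°, giving θ ≈ 121 + 60.0 = 181.0°.

θ ≈ 181°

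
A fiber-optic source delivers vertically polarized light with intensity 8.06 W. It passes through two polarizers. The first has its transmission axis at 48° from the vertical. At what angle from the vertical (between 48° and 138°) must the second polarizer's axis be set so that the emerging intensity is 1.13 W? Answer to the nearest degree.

I₁ = I₀ cos²(48° − 0°) = I₀ cos²(48°) = 0.4477 I₀.
Target fraction: 1.13 / 8.06 W = 0.1402 of I₀.
Need I₂/I₀ = 0.1402, so cos²(θ − 48°) = 0.1402 / 0.4477 = 0.3131.
θ − 48° = arccos(√0.3131) = 56.0°, giving θ ≈ 48 + 56.0 = 104.0°.

θ ≈ 104°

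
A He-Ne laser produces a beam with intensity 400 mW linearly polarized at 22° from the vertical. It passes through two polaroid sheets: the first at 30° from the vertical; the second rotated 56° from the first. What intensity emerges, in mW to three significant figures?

I ≈ 123 mW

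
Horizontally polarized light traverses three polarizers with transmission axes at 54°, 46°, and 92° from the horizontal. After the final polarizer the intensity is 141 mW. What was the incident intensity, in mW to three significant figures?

I₁ = I₀ cos²(54° − 0°) = I₀ cos²(54°) = 0.3455 I₀.
I₂ = I₁ cos²(46° − 54°) = 0.3455 I₀ · cos²(8°) = 0.3388 I₀.
I₃ = I₂ cos²(92° − 46°) = 0.3388 I₀ · cos²(46°) = 0.1635 I₀.
So 141 mW = 0.1635 I₀, giving I₀ = 141/0.1635 = 862.4 mW.

I₀ ≈ 862 mW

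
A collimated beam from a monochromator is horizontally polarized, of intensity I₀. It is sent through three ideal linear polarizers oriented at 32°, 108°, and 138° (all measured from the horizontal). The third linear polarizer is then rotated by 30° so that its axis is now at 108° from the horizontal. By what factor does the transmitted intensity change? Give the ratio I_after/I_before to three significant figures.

Before rotation:
I₁ = I₀ cos²(32° − 0°) = I₀ cos²(32°) = 0.7192 I₀.
I₂ = I₁ cos²(108° − 32°) = 0.7192 I₀ · cos²(76°) = 0.04209 I₀.
I₃ = I₂ cos²(138° − 108°) = 0.04209 I₀ · cos²(30°) = 0.03157 I₀.
After rotation:
I₁ = I₀ cos²(32° − 0°) = I₀ cos²(32°) = 0.7192 I₀.
I₂ = I₁ cos²(108° − 32°) = 0.7192 I₀ · cos²(76°) = 0.04209 I₀.
I₃ = I₂ cos²(108° − 108°) = 0.04209 I₀ · cos²(0°) = 0.04209 I₀.
Ratio = 0.04209 / 0.03157 = 1.333.

I_new/I_old ≈ 1.33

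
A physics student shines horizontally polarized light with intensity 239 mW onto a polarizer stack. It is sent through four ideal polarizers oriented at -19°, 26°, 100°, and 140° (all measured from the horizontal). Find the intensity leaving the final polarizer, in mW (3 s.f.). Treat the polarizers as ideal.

I ≈ 4.76 mW

I₁ = 239 mW · cos²(19°) = 213.7 mW.
I₂ = I₁ · cos²(45°) = 213.7 · 0.5 = 106.8 mW.
I₃ = I₂ · cos²(74°) = 106.8 · 0.07598 = 8.117 mW.
I₄ = I₃ · cos²(40°) = 8.117 · 0.5868 = 4.763 mW.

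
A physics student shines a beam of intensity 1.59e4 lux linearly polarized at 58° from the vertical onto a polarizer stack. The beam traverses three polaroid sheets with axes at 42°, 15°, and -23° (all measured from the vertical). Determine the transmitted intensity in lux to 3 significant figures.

I₁ = 1.59e4 lux · cos²(16°) = 1.469e+04 lux.
I₂ = I₁ · cos²(27°) = 1.469e+04 · 0.7939 = 1.166e+04 lux.
I₃ = I₂ · cos²(38°) = 1.166e+04 · 0.621 = 7243 lux.

I ≈ 7240 lux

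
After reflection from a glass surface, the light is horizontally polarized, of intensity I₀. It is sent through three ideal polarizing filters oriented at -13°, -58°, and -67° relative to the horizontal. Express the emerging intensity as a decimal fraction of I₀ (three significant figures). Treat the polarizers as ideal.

≈ 0.463 I₀

I₁ = I₀ cos²(-13° − 0°) = I₀ cos²(13°) = 0.9494 I₀.
I₂ = I₁ cos²(-58° + 13°) = 0.9494 I₀ · cos²(45°) = 0.4747 I₀.
I₃ = I₂ cos²(-67° + 58°) = 0.4747 I₀ · cos²(9°) = 0.4631 I₀.
Transmitted fraction = 0.4631.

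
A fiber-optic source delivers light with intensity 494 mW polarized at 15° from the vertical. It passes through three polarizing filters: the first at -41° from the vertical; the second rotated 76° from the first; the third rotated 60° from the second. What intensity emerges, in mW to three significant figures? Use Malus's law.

I ≈ 2.26 mW

By Malus's law, I₁ = 494 mW · cos²(56°) = 154.5 mW.
I₂ = I₁ · cos²(76°) = 154.5 · 0.05853 = 9.041 mW.
I₃ = I₂ · cos²(60°) = 9.041 · 0.25 = 2.26 mW.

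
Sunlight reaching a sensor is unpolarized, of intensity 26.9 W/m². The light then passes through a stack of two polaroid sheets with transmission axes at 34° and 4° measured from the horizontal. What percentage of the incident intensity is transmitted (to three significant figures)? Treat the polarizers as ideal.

≈ 37.5%

Unpolarized light through the first polarizer → I₁ = 26.9 W/m²/2 = 13.45 W/m², polarized at 34°.
I₂ = I₁ · cos²(30°) = 13.45 · 0.75 = 10.09 W/m².
That is 37.5% of the incident intensity.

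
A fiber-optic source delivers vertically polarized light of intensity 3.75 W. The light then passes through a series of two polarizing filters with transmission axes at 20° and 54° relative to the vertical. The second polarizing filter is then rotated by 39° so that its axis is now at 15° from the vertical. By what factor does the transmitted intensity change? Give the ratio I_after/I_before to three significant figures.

Before rotation:
I₁ = I₀ cos²(20° − 0°) = I₀ cos²(20°) = 0.883 I₀.
I₂ = I₁ cos²(54° − 20°) = 0.883 I₀ · cos²(34°) = 0.6069 I₀.
After rotation:
I₁ = I₀ cos²(20° − 0°) = I₀ cos²(20°) = 0.883 I₀.
I₂ = I₁ cos²(15° − 20°) = 0.883 I₀ · cos²(5°) = 0.8763 I₀.
Ratio = 0.8763 / 0.6069 = 1.444.

I_new/I_old ≈ 1.44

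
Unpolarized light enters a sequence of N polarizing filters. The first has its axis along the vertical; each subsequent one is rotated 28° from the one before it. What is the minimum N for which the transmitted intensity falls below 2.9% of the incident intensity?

First polarizer halves the unpolarized light: factor 1/2.
Each further stage multiplies by cos²(28°) = 0.7796.
After N polarizers: T = 0.5·0.7796^(N−1). Require T < 0.029 ⇒ N−1 > ln(0.029/0.5)/ln(0.7796) = 11.44, so N−1 ≥ 12 and N = 13.
Check: N=13 gives T = 0.0252 < 0.029; N=12 gives T = 0.03232.

N = 13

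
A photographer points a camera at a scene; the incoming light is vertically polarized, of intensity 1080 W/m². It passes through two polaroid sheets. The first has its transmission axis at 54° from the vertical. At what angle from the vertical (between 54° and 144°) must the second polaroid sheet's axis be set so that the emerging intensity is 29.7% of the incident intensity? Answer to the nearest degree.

θ ≈ 76°

By Malus's law, I₁ = I₀ cos²(54° − 0°) = I₀ cos²(54°) = 0.3455 I₀.
Need I₂/I₀ = 0.297, so cos²(θ − 54°) = 0.297 / 0.3455 = 0.8596.
θ − 54° = arccos(√0.8596) = 22.0°, giving θ ≈ 54 + 22.0 = 76.0°.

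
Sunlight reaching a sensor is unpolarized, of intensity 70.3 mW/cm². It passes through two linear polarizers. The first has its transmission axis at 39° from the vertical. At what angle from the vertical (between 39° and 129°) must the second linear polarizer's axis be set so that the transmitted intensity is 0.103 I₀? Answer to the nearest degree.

θ ≈ 102°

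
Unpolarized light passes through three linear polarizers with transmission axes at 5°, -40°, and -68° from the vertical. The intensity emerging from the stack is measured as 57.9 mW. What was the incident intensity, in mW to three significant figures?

I₀ ≈ 297 mW

Unpolarized light through the first polarizer → I₁ = ½ I₀, now polarized at 5°.
I₂ = I₁ cos²(-40° − 5°) = 0.5 I₀ · cos²(45°) = 0.25 I₀.
I₃ = I₂ cos²(-68° + 40°) = 0.25 I₀ · cos²(28°) = 0.1949 I₀.
So 57.9 mW = 0.1949 I₀, giving I₀ = 57.9/0.1949 = 297.1 mW.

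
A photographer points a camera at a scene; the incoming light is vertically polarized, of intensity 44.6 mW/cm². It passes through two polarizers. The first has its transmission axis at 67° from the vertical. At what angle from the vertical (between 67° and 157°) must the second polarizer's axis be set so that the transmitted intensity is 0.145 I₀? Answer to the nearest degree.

θ ≈ 80°

I₁ = I₀ cos²(67° − 0°) = I₀ cos²(67°) = 0.1527 I₀.
Need I₂/I₀ = 0.145, so cos²(θ − 67°) = 0.145 / 0.1527 = 0.9498.
θ − 67° = arccos(√0.9498) = 13.0°, giving θ ≈ 67 + 13.0 = 80.0°.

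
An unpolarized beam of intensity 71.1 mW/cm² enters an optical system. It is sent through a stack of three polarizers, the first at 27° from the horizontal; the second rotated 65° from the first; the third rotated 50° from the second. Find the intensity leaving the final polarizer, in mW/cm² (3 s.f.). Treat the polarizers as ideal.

Unpolarized light through the first polarizer → I₁ = 71.1 mW/cm²/2 = 35.55 mW/cm², polarized at 27°.
I₂ = I₁ · cos²(65°) = 35.55 · 0.1786 = 6.349 mW/cm².
I₃ = I₂ · cos²(50°) = 6.349 · 0.4132 = 2.623 mW/cm².

I ≈ 2.62 mW/cm²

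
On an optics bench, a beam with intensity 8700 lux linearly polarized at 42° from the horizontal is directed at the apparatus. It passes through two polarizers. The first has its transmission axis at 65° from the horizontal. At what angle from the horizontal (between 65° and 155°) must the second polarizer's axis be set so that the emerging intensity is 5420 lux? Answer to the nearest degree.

θ ≈ 96°

I₁ = I₀ cos²(65° − 42°) = I₀ cos²(23°) = 0.8473 I₀.
Target fraction: 5420 / 8700 lux = 0.623 of I₀.
Need I₂/I₀ = 0.623, so cos²(θ − 65°) = 0.623 / 0.8473 = 0.7352.
θ − 65° = arccos(√0.7352) = 31.0°, giving θ ≈ 65 + 31.0 = 96.0°.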